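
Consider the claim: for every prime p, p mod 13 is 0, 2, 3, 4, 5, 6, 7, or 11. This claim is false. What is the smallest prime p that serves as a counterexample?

p = 2: 2 mod 13 = 2.
p = 3: 3 mod 13 = 3.
p = 5: 5 mod 13 = 5.
p = 7: 7 mod 13 = 7.
p = 11: 11 mod 13 = 11.
p = 13: 13 mod 13 = 0.
p = 17: 17 mod 13 = 4.
p = 19: 19 mod 13 = 6.
p = 23: 23 mod 13 = 10 — not in {0, 2, 3, 4, 5, 6, 7, 11}.
So p = 23 is the smallest counterexample.

p = 23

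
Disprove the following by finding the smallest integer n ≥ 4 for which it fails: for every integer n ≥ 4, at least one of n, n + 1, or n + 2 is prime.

n = 8

Check each integer n ≥ 4 in order until n, n + 1, n + 2 are all composite.
For n = 4, 5, 6, 7 the conclusion holds.
n = 8: 8 = 2 × 4; 9 = 3 × 3; 10 = 2 × 5 — all composite.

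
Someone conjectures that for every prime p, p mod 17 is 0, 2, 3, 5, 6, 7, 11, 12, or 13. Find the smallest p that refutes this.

A counterexample is any prime p such that the claim fails; we check each in order.
For p = 2, 3, 5, 7, 11, 13, 17, 19, 23, 29 the conclusion holds.
p = 31: 31 mod 17 = 14 — not in {0, 2, 3, 5, 6, 7, 11, 12, 13}.
So p = 31 is the smallest counterexample.

p = 31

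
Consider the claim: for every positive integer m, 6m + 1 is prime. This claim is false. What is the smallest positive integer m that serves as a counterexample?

We need the least positive integer m for which 6m + 1 is not prime.
For m = 1, 2, 3 the conclusion holds.
m = 4: 6m + 1 = 25 = 5 × 5, composite.

m = 4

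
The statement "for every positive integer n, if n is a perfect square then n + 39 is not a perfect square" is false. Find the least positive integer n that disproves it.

n = 25

For n = 1, 4, 9, 16 the conclusion holds.
n = 25: 25 = 5² and 25 + 39 = 64 = 8².
So n = 25 is the smallest counterexample.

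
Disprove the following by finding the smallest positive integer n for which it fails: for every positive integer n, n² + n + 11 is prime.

We need the least positive integer n for which n² + n + 11 is not prime.
For n = 1, 2, 3, 4, 5, 6, 7, 8, 9 the conclusion holds.
n = 10: n² + n + 11 = 121 = 11 × 11, composite.

n = 10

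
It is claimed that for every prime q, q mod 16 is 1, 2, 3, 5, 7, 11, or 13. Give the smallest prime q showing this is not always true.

q = 31

We need the least prime q for which the claim fails.
For q = 2, 3, 5, 7, 11, 13, 17, 19, 23, 29 the conclusion holds.
q = 31: 31 mod 16 = 15 — not in {1, 2, 3, 5, 7, 11, 13}.
Thus q = 31 disproves the claim, and no smaller q works.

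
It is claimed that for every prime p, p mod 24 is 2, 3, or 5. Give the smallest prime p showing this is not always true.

p = 2: 2 mod 24 = 2.
p = 3: 3 mod 24 = 3.
p = 5: 5 mod 24 = 5.
p = 7: 7 mod 24 = 7 — not in {2, 3, 5}.

p = 7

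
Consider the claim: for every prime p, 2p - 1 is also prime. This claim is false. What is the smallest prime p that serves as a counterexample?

A counterexample is any prime p such that 2p - 1 is not prime; we check each in order.
For p = 2, 3 the conclusion holds.
p = 5: 2p - 1 = 9 = 3 × 3, not prime.
Hence p = 5 is a counterexample.

p = 5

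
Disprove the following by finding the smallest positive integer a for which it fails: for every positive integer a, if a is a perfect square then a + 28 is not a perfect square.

We need the least positive integer a for which a is a perfect square but a + 28 is a perfect square.
For a = 1, 4, 9, 16, 25 the conclusion holds.
a = 36: 36 = 6² and 36 + 28 = 64 = 8².
Thus a = 36 disproves the claim, and no smaller a works.

a = 36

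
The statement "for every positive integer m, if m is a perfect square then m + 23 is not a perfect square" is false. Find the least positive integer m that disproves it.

m = 121

We need the least positive integer m for which m is a perfect square but m + 23 is a perfect square.
For m = 1, 4, 9, 16, 25, 36, 49, 64, 81, 100 the conclusion holds.
m = 121: 121 = 11² and 121 + 23 = 144 = 12².
Hence m = 121 is a counterexample.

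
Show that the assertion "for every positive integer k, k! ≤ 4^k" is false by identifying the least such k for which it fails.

Check each positive integer k in order until k! > 4^k.
The first 8 eligible values, up to k = 8, all satisfy the conclusion.
k = 9: k! = 362880 and 4^k = 262144, so 362880 > 262144.
So k = 9 is the smallest counterexample.

k = 9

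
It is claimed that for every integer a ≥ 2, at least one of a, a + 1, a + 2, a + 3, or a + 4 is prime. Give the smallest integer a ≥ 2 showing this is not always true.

a = 24

For a = 2, 3, 4, 5, …, 21, 22, 23 the conclusion holds.
a = 24: 24 = 2 × 12; 25 = 5 × 5; 26 = 2 × 13; 27 = 3 × 9; 28 = 2 × 14 — all composite.
Hence a = 24 is a counterexample.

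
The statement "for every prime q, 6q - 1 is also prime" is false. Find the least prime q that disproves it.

We need the least prime q for which 6q - 1 is not prime.
For q = 2, 3, 5, 7 the conclusion holds.
q = 11: 6q - 1 = 65 = 5 × 13, not prime.
So q = 11 is the smallest counterexample.

q = 11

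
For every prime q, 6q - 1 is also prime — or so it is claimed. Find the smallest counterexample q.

A counterexample is any prime q such that 6q - 1 is not prime; we check each in order.
The first 4 eligible values, up to q = 7, all satisfy the conclusion.
q = 11: 6q - 1 = 65 = 5 × 13, not prime.
Thus q = 11 disproves the claim, and no smaller q works.

q = 11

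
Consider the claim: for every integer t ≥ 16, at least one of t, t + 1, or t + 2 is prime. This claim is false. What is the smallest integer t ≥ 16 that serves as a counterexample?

Check each integer t ≥ 16 in order until t, t + 1, t + 2 are all composite.
The first 4 eligible values, up to t = 19, all satisfy the conclusion.
t = 20: 20 = 2 × 10; 21 = 3 × 7; 22 = 2 × 11 — all composite.
Thus t = 20 disproves the claim, and no smaller t works.

t = 20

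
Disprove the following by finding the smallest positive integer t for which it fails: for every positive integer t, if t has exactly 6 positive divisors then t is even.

t = 45

Check each positive integer t in order until t has exactly 6 positive divisors but t is odd.
The first 6 eligible values, up to t = 44, all satisfy the conclusion.
t = 45: divisors of 45: 1, 3, 5, 9, 15, 45; 45 is odd.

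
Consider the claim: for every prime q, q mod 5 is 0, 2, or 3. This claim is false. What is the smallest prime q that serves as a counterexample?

Check each prime q in order until the claim fails.
q = 2: 2 mod 5 = 2.
q = 3: 3 mod 5 = 3.
q = 5: 5 mod 5 = 0.
q = 7: 7 mod 5 = 2.
q = 11: 11 mod 5 = 1 — not in {0, 2, 3}.

q = 11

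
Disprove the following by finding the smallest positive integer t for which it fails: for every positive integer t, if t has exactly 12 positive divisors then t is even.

A counterexample is any positive integer t such that t has exactly 12 positive divisors but t is odd; we check each in order.
For t = 60, 72, 84, 90, …, 294, 306, 308 the conclusion holds.
t = 315: divisors of 315: 12 divisors; 315 is odd.
So t = 315 is the smallest counterexample.

t = 315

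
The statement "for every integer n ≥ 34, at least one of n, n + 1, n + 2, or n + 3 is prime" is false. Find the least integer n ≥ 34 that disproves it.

n = 48

A counterexample is any integer n ≥ 34 such that n, n + 1, n + 2, n + 3 are all composite; we check each in order.
For n = 34, 35, 36, 37, …, 45, 46, 47 the conclusion holds.
n = 48: 48 = 2 × 24; 49 = 7 × 7; 50 = 2 × 25; 51 = 3 × 17 — all composite.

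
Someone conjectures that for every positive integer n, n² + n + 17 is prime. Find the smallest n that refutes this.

A counterexample is any positive integer n such that n² + n + 17 is not prime; we check each in order.
For n = 1, 2, 3, 4, …, 13, 14, 15 the conclusion holds.
n = 16: n² + n + 17 = 289 = 17 × 17, composite.

n = 16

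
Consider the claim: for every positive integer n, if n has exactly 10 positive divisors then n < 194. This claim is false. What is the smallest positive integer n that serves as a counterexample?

n = 208

Check each positive integer n in order until n has exactly 10 positive divisors but the claim fails.
n = 48: τ(48) = 10; 48 < 194.
n = 80: τ(80) = 10; 80 < 194.
n = 112: τ(112) = 10; 112 < 194.
n = 162: τ(162) = 10; 162 < 194.
n = 176: τ(176) = 10; 176 < 194.
n = 208: τ(208) = 10; 208 ≥ 194.
Thus n = 208 disproves the claim, and no smaller n works.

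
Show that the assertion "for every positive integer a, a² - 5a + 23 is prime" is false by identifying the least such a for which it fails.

The first 18 eligible values, up to a = 18, all satisfy the conclusion.
a = 19: a² - 5a + 23 = 289 = 17 × 17, composite.
Thus a = 19 disproves the claim, and no smaller a works.

a = 19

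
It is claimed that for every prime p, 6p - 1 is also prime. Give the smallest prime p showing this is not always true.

p = 11

Check each prime p in order until 6p - 1 is not prime.
The first 4 eligible values, up to p = 7, all satisfy the conclusion.
p = 11: 6p - 1 = 65 = 5 × 13, not prime.
Thus p = 11 disproves the claim, and no smaller p works.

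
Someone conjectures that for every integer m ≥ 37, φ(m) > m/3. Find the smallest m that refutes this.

For m = 37, 38, 39, 40, 41 the conclusion holds.
m = 42: φ(42) = 12 and 42/3 = 14, so φ(42) ≤ 42/3.
So m = 42 is the smallest counterexample.

m = 42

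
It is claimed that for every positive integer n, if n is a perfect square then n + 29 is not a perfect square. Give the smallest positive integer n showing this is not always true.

For n = 1, 4, 9, 16, …, 121, 144, 169 the conclusion holds.
n = 196: 196 = 14² and 196 + 29 = 225 = 15².

n = 196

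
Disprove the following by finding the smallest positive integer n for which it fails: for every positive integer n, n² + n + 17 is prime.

n = 16

A counterexample is any positive integer n such that n² + n + 17 is not prime; we check each in order.
For n = 1, 2, 3, 4, …, 13, 14, 15 the conclusion holds.
n = 16: n² + n + 17 = 289 = 17 × 17, composite.
Hence n = 16 is a counterexample.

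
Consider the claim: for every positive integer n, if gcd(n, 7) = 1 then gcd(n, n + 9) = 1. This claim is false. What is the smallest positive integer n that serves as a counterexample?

Check each positive integer n in order until gcd(n, 7) = 1 but gcd(n, n + 9) > 1.
n = 1: gcd(1, 10) = 1.
n = 2: gcd(2, 11) = 1.
n = 3: gcd(3, 12) = 3.
So n = 3 is the smallest counterexample.

n = 3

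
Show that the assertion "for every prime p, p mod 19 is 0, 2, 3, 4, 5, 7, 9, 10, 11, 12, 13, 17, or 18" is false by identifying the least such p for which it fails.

p = 53

We need the least prime p for which the claim fails.
For p = 2, 3, 5, 7, …, 41, 43, 47 the conclusion holds.
p = 53: 53 mod 19 = 15 — not in {0, 2, 3, 4, 5, 7, 9, 10, 11, 12, 13, 17, 18}.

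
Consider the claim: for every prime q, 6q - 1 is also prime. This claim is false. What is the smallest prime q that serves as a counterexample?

q = 11

The first 4 eligible values, up to q = 7, all satisfy the conclusion.
q = 11: 6q - 1 = 65 = 5 × 13, not prime.
So q = 11 is the smallest counterexample.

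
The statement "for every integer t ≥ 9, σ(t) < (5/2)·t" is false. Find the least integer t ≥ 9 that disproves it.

t = 24

A counterexample is any integer t ≥ 9 such that the claim fails; we check each in order.
For t = 9, 10, 11, 12, …, 21, 22, 23 the conclusion holds.
t = 24: σ(24) = 60; 60 ≥ 60.
Thus t = 24 disproves the claim, and no smaller t works.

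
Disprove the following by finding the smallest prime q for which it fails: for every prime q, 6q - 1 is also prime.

Check each prime q in order until 6q - 1 is not prime.
For q = 2, 3, 5, 7 the conclusion holds.
q = 11: 6q - 1 = 65 = 5 × 13, not prime.

q = 11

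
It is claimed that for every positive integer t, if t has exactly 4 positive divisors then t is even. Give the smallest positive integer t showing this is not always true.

The first 4 eligible values, up to t = 14, all satisfy the conclusion.
t = 15: divisors of 15: 1, 3, 5, 15; 15 is odd.

t = 15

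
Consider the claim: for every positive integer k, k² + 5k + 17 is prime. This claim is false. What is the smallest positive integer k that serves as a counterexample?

k = 8

We need the least positive integer k for which k² + 5k + 17 is not prime.
The first 7 eligible values, up to k = 7, all satisfy the conclusion.
k = 8: k² + 5k + 17 = 121 = 11 × 11, composite.
So k = 8 is the smallest counterexample.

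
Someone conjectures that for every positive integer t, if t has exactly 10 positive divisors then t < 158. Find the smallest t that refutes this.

t = 162

Check each positive integer t in order until t has exactly 10 positive divisors but the claim fails.
t = 48: τ(48) = 10; 48 < 158.
t = 80: τ(80) = 10; 80 < 158.
t = 112: τ(112) = 10; 112 < 158.
t = 162: τ(162) = 10; 162 ≥ 158.
So t = 162 is the smallest counterexample.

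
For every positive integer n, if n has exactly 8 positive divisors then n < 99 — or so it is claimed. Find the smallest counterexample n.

We need the least positive integer n for which n has exactly 8 positive divisors but the claim fails.
The first 10 eligible values, up to n = 88, all satisfy the conclusion.
n = 102: τ(102) = 8; 102 ≥ 99.

n = 102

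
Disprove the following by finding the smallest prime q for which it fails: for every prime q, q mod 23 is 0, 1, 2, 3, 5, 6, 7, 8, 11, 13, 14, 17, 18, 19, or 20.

For q = 2, 3, 5, 7, …, 47, 53, 59 the conclusion holds.
q = 61: 61 mod 23 = 15 — not in {0, 1, 2, 3, 5, 6, 7, 8, 11, 13, 14, 17, 18, 19, 20}.
So q = 61 is the smallest counterexample.

q = 61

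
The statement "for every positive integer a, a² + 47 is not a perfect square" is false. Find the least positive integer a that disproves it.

Check each positive integer a in order until a² + 47 is a perfect square.
For a = 1, 2, 3, 4, …, 20, 21, 22 the conclusion holds.
a = 23: 23² + 47 = 576 = 24², a perfect square.
Thus a = 23 disproves the claim, and no smaller a works.

a = 23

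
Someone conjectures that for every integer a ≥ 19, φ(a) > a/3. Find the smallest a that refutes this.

a = 24

Check each integer a ≥ 19 in order until the claim fails.
The first 5 eligible values, up to a = 23, all satisfy the conclusion.
a = 24: φ(24) = 8 and 24/3 = 8, so φ(24) ≤ 24/3.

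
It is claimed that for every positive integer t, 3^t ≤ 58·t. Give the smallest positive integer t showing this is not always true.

t = 6

A counterexample is any positive integer t such that 3^t > 58·t; we check each in order.
The first 5 eligible values, up to t = 5, all satisfy the conclusion.
t = 6: 3^t = 729 and 58·t = 348, so 729 > 348.
So t = 6 is the smallest counterexample.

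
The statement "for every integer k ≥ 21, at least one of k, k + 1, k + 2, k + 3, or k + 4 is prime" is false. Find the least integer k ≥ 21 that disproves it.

A counterexample is any integer k ≥ 21 such that k, k + 1, k + 2, k + 3, k + 4 are all composite; we check each in order.
k = 21: 23 is prime.
k = 22: 23 is prime.
k = 23: 23 is prime.
k = 24: 24 = 2 × 12; 25 = 5 × 5; 26 = 2 × 13; 27 = 3 × 9; 28 = 2 × 14 — all composite.

k = 24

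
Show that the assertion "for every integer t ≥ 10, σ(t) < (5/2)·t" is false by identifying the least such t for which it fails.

A counterexample is any integer t ≥ 10 such that the claim fails; we check each in order.
The first 14 eligible values, up to t = 23, all satisfy the conclusion.
t = 24: σ(24) = 60; 60 ≥ 60.

t = 24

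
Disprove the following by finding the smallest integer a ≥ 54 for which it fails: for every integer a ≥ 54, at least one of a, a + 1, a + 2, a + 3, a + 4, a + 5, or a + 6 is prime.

For a = 54, 55, 56, 57, …, 87, 88, 89 the conclusion holds.
a = 90: 90 = 2 × 45; 91 = 7 × 13; 92 = 2 × 46; 93 = 3 × 31; 94 = 2 × 47; 95 = 5 × 19; 96 = 2 × 48 — all composite.
Hence a = 90 is a counterexample.

a = 90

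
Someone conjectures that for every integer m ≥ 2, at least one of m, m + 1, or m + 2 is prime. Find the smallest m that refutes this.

m = 8

A counterexample is any integer m ≥ 2 such that m, m + 1, m + 2 are all composite; we check each in order.
The first 6 eligible values, up to m = 7, all satisfy the conclusion.
m = 8: 8 = 2 × 4; 9 = 3 × 3; 10 = 2 × 5 — all composite.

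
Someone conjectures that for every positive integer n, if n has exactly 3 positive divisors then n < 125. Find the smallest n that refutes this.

For n = 4, 9, 25, 49, 121 the conclusion holds.
n = 169: τ(169) = 3; 169 ≥ 125.
Hence n = 169 is a counterexample.

n = 169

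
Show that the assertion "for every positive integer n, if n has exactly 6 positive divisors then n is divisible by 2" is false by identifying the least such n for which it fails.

Check each positive integer n in order until n has exactly 6 positive divisors but n is not divisible by 2.
n = 12: τ(12) = 6; 12 mod 2 = 0.
n = 18: τ(18) = 6; 18 mod 2 = 0.
n = 20: τ(20) = 6; 20 mod 2 = 0.
n = 28: τ(28) = 6; 28 mod 2 = 0.
n = 32: τ(32) = 6; 32 mod 2 = 0.
n = 44: τ(44) = 6; 44 mod 2 = 0.
n = 45: τ(45) = 6; 45 mod 2 = 1.

n = 45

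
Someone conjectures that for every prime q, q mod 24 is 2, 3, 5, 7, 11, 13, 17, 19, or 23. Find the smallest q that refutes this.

Check each prime q in order until the claim fails.
For q = 2, 3, 5, 7, …, 61, 67, 71 the conclusion holds.
q = 73: 73 mod 24 = 1 — not in {2, 3, 5, 7, 11, 13, 17, 19, 23}.

q = 73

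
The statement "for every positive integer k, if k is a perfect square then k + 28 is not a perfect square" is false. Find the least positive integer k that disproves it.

A counterexample is any positive integer k such that k is a perfect square but k + 28 is a perfect square; we check each in order.
For k = 1, 4, 9, 16, 25 the conclusion holds.
k = 36: 36 = 6² and 36 + 28 = 64 = 8².

k = 36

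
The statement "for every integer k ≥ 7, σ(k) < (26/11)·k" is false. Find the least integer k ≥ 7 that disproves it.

k = 24

For k = 7, 8, 9, 10, …, 21, 22, 23 the conclusion holds.
k = 24: σ(24) = 60; 60 ≥ 624/11.
So k = 24 is the smallest counterexample.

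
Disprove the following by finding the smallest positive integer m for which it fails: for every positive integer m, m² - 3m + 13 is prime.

For m = 1, 2, 3, 4, …, 9, 10, 11 the conclusion holds.
m = 12: m² - 3m + 13 = 121 = 11 × 11, composite.
So m = 12 is the smallest counterexample.

m = 12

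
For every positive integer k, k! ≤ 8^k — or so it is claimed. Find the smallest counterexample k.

Check each positive integer k in order until k! > 8^k.
For k = 1, 2, 3, 4, …, 17, 18, 19 the conclusion holds.
k = 20: k! = 2432902008176640000 and 8^k = 1152921504606846976, so 2432902008176640000 > 1152921504606846976.
Hence k = 20 is a counterexample.

k = 20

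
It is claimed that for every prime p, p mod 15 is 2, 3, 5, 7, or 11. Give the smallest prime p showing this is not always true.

p = 13

Check each prime p in order until the claim fails.
The first 5 eligible values, up to p = 11, all satisfy the conclusion.
p = 13: 13 mod 15 = 13 — not in {2, 3, 5, 7, 11}.
Thus p = 13 disproves the claim, and no smaller p works.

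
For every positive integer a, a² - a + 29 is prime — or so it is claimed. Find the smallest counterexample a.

a = 3

Check each positive integer a in order until a² - a + 29 is not prime.
For a = 1, 2 the conclusion holds.
a = 3: a² - a + 29 = 35 = 5 × 7, composite.
So a = 3 is the smallest counterexample.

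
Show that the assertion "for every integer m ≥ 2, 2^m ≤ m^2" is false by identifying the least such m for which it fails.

m = 5

m = 2: 2^m = 4 and m^2 = 4, so 4 ≤ 4.
m = 3: 2^m = 8 and m^2 = 9, so 8 ≤ 9.
m = 4: 2^m = 16 and m^2 = 16, so 16 ≤ 16.
m = 5: 2^m = 32 and m^2 = 25, so 32 > 25.
So m = 5 is the smallest counterexample.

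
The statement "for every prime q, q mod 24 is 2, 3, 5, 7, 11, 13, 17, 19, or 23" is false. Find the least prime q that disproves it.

A counterexample is any prime q such that the claim fails; we check each in order.
The first 20 eligible values, up to q = 71, all satisfy the conclusion.
q = 73: 73 mod 24 = 1 — not in {2, 3, 5, 7, 11, 13, 17, 19, 23}.

q = 73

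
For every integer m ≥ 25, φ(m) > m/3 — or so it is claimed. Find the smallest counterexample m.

The first 5 eligible values, up to m = 29, all satisfy the conclusion.
m = 30: φ(30) = 8 and 30/3 = 10, so φ(30) ≤ 30/3.

m = 30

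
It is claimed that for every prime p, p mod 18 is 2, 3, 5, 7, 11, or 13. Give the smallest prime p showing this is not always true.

Check each prime p in order until the claim fails.
For p = 2, 3, 5, 7, 11, 13 the conclusion holds.
p = 17: 17 mod 18 = 17 — not in {2, 3, 5, 7, 11, 13}.

p = 17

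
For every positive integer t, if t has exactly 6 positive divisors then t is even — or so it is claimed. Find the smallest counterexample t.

We need the least positive integer t for which t has exactly 6 positive divisors but t is odd.
For t = 12, 18, 20, 28, 32, 44 the conclusion holds.
t = 45: divisors of 45: 1, 3, 5, 9, 15, 45; 45 is odd.
Hence t = 45 is a counterexample.

t = 45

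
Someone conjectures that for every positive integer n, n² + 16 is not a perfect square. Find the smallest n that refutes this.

n = 3

Check each positive integer n in order until n² + 16 is a perfect square.
For n = 1, 2 the conclusion holds.
n = 3: 3² + 16 = 25 = 5², a perfect square.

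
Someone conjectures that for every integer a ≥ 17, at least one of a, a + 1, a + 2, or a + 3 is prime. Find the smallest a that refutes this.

a = 24

For a = 17, 18, 19, 20, 21, 22, 23 the conclusion holds.
a = 24: 24 = 2 × 12; 25 = 5 × 5; 26 = 2 × 13; 27 = 3 × 9 — all composite.
So a = 24 is the smallest counterexample.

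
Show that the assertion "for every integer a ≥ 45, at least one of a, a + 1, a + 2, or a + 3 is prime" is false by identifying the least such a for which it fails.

A counterexample is any integer a ≥ 45 such that a, a + 1, a + 2, a + 3 are all composite; we check each in order.
For a = 45, 46, 47 the conclusion holds.
a = 48: 48 = 2 × 24; 49 = 7 × 7; 50 = 2 × 25; 51 = 3 × 17 — all composite.

a = 48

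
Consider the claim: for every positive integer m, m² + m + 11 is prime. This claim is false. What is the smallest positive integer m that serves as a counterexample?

m = 10

For m = 1, 2, 3, 4, 5, 6, 7, 8, 9 the conclusion holds.
m = 10: m² + m + 11 = 121 = 11 × 11, composite.
Hence m = 10 is a counterexample.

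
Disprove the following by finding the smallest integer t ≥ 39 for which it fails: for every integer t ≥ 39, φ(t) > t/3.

t = 42

We need the least integer t ≥ 39 for which the claim fails.
For t = 39, 40, 41 the conclusion holds.
t = 42: φ(42) = 12 and 42/3 = 14, so φ(42) ≤ 42/3.
So t = 42 is the smallest counterexample.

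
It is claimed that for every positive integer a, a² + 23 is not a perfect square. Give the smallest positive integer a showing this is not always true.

a = 11

Check each positive integer a in order until a² + 23 is a perfect square.
For a = 1, 2, 3, 4, 5, 6, 7, 8, 9, 10 the conclusion holds.
a = 11: 11² + 23 = 144 = 12², a perfect square.
Hence a = 11 is a counterexample.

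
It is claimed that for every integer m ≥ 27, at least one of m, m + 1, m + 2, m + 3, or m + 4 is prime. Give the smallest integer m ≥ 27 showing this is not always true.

m = 32

A counterexample is any integer m ≥ 27 such that m, m + 1, m + 2, m + 3, m + 4 are all composite; we check each in order.
For m = 27, 28, 29, 30, 31 the conclusion holds.
m = 32: 32 = 2 × 16; 33 = 3 × 11; 34 = 2 × 17; 35 = 5 × 7; 36 = 2 × 18 — all composite.
Hence m = 32 is a counterexample.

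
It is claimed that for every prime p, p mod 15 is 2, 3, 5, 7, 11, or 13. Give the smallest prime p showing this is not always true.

Check each prime p in order until the claim fails.
The first 7 eligible values, up to p = 17, all satisfy the conclusion.
p = 19: 19 mod 15 = 4 — not in {2, 3, 5, 7, 11, 13}.
Hence p = 19 is a counterexample.

p = 19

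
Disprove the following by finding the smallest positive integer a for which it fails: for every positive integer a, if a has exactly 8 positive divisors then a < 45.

Check each positive integer a in order until a has exactly 8 positive divisors but the claim fails.
a = 24: τ(24) = 8; 24 < 45.
a = 30: τ(30) = 8; 30 < 45.
a = 40: τ(40) = 8; 40 < 45.
a = 42: τ(42) = 8; 42 < 45.
a = 54: τ(54) = 8; 54 ≥ 45.
So a = 54 is the smallest counterexample.

a = 54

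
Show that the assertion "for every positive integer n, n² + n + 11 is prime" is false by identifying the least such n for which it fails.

The first 9 eligible values, up to n = 9, all satisfy the conclusion.
n = 10: n² + n + 11 = 121 = 11 × 11, composite.

n = 10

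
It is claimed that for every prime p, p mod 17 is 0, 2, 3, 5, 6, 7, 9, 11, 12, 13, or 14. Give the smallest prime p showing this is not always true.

For p = 2, 3, 5, 7, …, 43, 47, 53 the conclusion holds.
p = 59: 59 mod 17 = 8 — not in {0, 2, 3, 5, 6, 7, 9, 11, 12, 13, 14}.
Hence p = 59 is a counterexample.

p = 59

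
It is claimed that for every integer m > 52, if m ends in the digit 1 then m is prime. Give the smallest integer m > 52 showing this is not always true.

m = 81

A counterexample is any integer m > 52 such that m ends in the digit 1 but m is not prime; we check each in order.
m = 61: 61 ends in 1 and is prime.
m = 71: 71 ends in 1 and is prime.
m = 81: 81 ends in 1; 81 = 3 × 27, composite.
Hence m = 81 is a counterexample.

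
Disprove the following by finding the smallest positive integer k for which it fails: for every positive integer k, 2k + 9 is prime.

k = 3

We need the least positive integer k for which 2k + 9 is not prime.
k = 1: 2k + 9 = 11, prime.
k = 2: 2k + 9 = 13, prime.
k = 3: 2k + 9 = 15 = 3 × 5, composite.
So k = 3 is the smallest counterexample.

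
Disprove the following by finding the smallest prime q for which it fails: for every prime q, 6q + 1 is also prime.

q = 19

q = 2: 6q + 1 = 13, prime.
q = 3: 6q + 1 = 19, prime.
q = 5: 6q + 1 = 31, prime.
q = 7: 6q + 1 = 43, prime.
q = 11: 6q + 1 = 67, prime.
q = 13: 6q + 1 = 79, prime.
q = 17: 6q + 1 = 103, prime.
q = 19: 6q + 1 = 115 = 5 × 23, not prime.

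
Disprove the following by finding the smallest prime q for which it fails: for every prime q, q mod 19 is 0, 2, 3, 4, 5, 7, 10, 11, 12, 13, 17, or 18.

We need the least prime q for which the claim fails.
The first 14 eligible values, up to q = 43, all satisfy the conclusion.
q = 47: 47 mod 19 = 9 — not in {0, 2, 3, 4, 5, 7, 10, 11, 12, 13, 17, 18}.

q = 47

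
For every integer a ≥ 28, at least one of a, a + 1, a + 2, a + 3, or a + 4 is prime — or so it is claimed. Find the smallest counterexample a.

The first 4 eligible values, up to a = 31, all satisfy the conclusion.
a = 32: 32 = 2 × 16; 33 = 3 × 11; 34 = 2 × 17; 35 = 5 × 7; 36 = 2 × 18 — all composite.
Hence a = 32 is a counterexample.

a = 32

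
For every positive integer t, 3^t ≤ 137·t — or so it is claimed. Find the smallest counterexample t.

t = 7

A counterexample is any positive integer t such that 3^t > 137·t; we check each in order.
The first 6 eligible values, up to t = 6, all satisfy the conclusion.
t = 7: 3^t = 2187 and 137·t = 959, so 2187 > 959.
So t = 7 is the smallest counterexample.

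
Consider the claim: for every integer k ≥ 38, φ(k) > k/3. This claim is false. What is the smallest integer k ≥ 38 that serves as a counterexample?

k = 42

We need the least integer k ≥ 38 for which the claim fails.
k = 38: φ(38) = 18 and 38/3 = 38/3, so φ(38) > 38/3.
k = 39: φ(39) = 24 and 39/3 = 13, so φ(39) > 39/3.
k = 40: φ(40) = 16 and 40/3 = 40/3, so φ(40) > 40/3.
k = 41: φ(41) = 40 and 41/3 = 41/3, so φ(41) > 41/3.
k = 42: φ(42) = 12 and 42/3 = 14, so φ(42) ≤ 42/3.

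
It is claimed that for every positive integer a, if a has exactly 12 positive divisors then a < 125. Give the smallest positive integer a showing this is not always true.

a = 126

a = 60: τ(60) = 12; 60 < 125.
a = 72: τ(72) = 12; 72 < 125.
a = 84: τ(84) = 12; 84 < 125.
a = 90: τ(90) = 12; 90 < 125.
a = 96: τ(96) = 12; 96 < 125.
a = 108: τ(108) = 12; 108 < 125.
a = 126: τ(126) = 12; 126 ≥ 125.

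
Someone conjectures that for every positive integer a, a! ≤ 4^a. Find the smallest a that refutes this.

A counterexample is any positive integer a such that a! > 4^a; we check each in order.
The first 8 eligible values, up to a = 8, all satisfy the conclusion.
a = 9: a! = 362880 and 4^a = 262144, so 362880 > 262144.
Thus a = 9 disproves the claim, and no smaller a works.

a = 9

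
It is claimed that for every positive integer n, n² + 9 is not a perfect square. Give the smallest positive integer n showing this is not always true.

n = 4

A counterexample is any positive integer n such that n² + 9 is a perfect square; we check each in order.
For n = 1, 2, 3 the conclusion holds.
n = 4: 4² + 9 = 25 = 5², a perfect square.
So n = 4 is the smallest counterexample.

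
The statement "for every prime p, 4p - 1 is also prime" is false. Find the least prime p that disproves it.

p = 7

p = 2: 4p - 1 = 7, prime.
p = 3: 4p - 1 = 11, prime.
p = 5: 4p - 1 = 19, prime.
p = 7: 4p - 1 = 27 = 3 × 9, not prime.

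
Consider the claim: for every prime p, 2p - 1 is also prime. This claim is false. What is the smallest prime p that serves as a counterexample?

We need the least prime p for which 2p - 1 is not prime.
p = 2: 2p - 1 = 3, prime.
p = 3: 2p - 1 = 5, prime.
p = 5: 2p - 1 = 9 = 3 × 3, not prime.

p = 5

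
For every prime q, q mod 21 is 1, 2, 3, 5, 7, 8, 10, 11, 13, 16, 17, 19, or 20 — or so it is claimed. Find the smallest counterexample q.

For q = 2, 3, 5, 7, …, 53, 59, 61 the conclusion holds.
q = 67: 67 mod 21 = 4 — not in {1, 2, 3, 5, 7, 8, 10, 11, 13, 16, 17, 19, 20}.
Hence q = 67 is a counterexample.

q = 67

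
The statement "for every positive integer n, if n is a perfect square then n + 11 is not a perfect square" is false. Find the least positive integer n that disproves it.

We need the least positive integer n for which n is a perfect square but n + 11 is a perfect square.
The first 4 eligible values, up to n = 16, all satisfy the conclusion.
n = 25: 25 = 5² and 25 + 11 = 36 = 6².

n = 25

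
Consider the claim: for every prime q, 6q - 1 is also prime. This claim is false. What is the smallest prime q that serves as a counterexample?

q = 11

Check each prime q in order until 6q - 1 is not prime.
q = 2: 6q - 1 = 11, prime.
q = 3: 6q - 1 = 17, prime.
q = 5: 6q - 1 = 29, prime.
q = 7: 6q - 1 = 41, prime.
q = 11: 6q - 1 = 65 = 5 × 13, not prime.
So q = 11 is the smallest counterexample.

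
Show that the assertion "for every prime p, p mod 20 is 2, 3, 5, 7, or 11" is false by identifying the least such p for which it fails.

A counterexample is any prime p such that the claim fails; we check each in order.
The first 5 eligible values, up to p = 11, all satisfy the conclusion.
p = 13: 13 mod 20 = 13 — not in {2, 3, 5, 7, 11}.
Thus p = 13 disproves the claim, and no smaller p works.

p = 13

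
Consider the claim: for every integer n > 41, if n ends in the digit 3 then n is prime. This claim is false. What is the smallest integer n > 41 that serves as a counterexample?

n = 43: 43 ends in 3 and is prime.
n = 53: 53 ends in 3 and is prime.
n = 63: 63 ends in 3; 63 = 3 × 21, composite.

n = 63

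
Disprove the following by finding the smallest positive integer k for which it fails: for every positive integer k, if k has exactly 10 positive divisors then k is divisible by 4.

k = 162

For k = 48, 80, 112 the conclusion holds.
k = 162: τ(162) = 10; 162 mod 4 = 2.
So k = 162 is the smallest counterexample.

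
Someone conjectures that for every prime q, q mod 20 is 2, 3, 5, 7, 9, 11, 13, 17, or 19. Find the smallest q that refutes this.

For q = 2, 3, 5, 7, …, 29, 31, 37 the conclusion holds.
q = 41: 41 mod 20 = 1 — not in {2, 3, 5, 7, 9, 11, 13, 17, 19}.

q = 41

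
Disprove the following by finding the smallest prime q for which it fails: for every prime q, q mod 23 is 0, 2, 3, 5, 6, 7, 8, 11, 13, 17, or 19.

We need the least prime q for which the claim fails.
For q = 2, 3, 5, 7, …, 23, 29, 31 the conclusion holds.
q = 37: 37 mod 23 = 14 — not in {0, 2, 3, 5, 6, 7, 8, 11, 13, 17, 19}.
So q = 37 is the smallest counterexample.

q = 37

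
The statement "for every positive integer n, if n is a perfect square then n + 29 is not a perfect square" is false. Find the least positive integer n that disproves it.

For n = 1, 4, 9, 16, …, 121, 144, 169 the conclusion holds.
n = 196: 196 = 14² and 196 + 29 = 225 = 15².

n = 196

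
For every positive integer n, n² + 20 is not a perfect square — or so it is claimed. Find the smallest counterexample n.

n = 4

Check each positive integer n in order until n² + 20 is a perfect square.
n = 1: 1² + 20 = 21, not a perfect square.
n = 2: 2² + 20 = 24, not a perfect square.
n = 3: 3² + 20 = 29, not a perfect square.
n = 4: 4² + 20 = 36 = 6², a perfect square.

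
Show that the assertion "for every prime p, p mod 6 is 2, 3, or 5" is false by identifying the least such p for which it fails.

p = 7

Check each prime p in order until the claim fails.
p = 2: 2 mod 6 = 2.
p = 3: 3 mod 6 = 3.
p = 5: 5 mod 6 = 5.
p = 7: 7 mod 6 = 1 — not in {2, 3, 5}.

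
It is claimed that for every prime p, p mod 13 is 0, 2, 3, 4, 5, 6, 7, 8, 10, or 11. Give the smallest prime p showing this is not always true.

Check each prime p in order until the claim fails.
For p = 2, 3, 5, 7, …, 41, 43, 47 the conclusion holds.
p = 53: 53 mod 13 = 1 — not in {0, 2, 3, 4, 5, 6, 7, 8, 10, 11}.
Hence p = 53 is a counterexample.

p = 53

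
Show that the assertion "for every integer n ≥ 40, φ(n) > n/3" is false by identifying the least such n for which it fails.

n = 42

For n = 40, 41 the conclusion holds.
n = 42: φ(42) = 12 and 42/3 = 14, so φ(42) ≤ 42/3.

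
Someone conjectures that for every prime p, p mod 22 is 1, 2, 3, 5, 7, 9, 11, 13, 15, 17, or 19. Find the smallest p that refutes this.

We need the least prime p for which the claim fails.
The first 13 eligible values, up to p = 41, all satisfy the conclusion.
p = 43: 43 mod 22 = 21 — not in {1, 2, 3, 5, 7, 9, 11, 13, 15, 17, 19}.

p = 43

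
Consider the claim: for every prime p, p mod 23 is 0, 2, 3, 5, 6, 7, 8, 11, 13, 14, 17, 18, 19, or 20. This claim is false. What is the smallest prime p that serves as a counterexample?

p = 47

A counterexample is any prime p such that the claim fails; we check each in order.
The first 14 eligible values, up to p = 43, all satisfy the conclusion.
p = 47: 47 mod 23 = 1 — not in {0, 2, 3, 5, 6, 7, 8, 11, 13, 14, 17, 18, 19, 20}.
Hence p = 47 is a counterexample.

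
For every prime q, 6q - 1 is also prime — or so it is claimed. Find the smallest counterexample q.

A counterexample is any prime q such that 6q - 1 is not prime; we check each in order.
q = 2: 6q - 1 = 11, prime.
q = 3: 6q - 1 = 17, prime.
q = 5: 6q - 1 = 29, prime.
q = 7: 6q - 1 = 41, prime.
q = 11: 6q - 1 = 65 = 5 × 13, not prime.
So q = 11 is the smallest counterexample.

q = 11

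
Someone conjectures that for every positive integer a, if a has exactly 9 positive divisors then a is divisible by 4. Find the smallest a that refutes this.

a = 225

a = 36: τ(36) = 9; 36 mod 4 = 0.
a = 100: τ(100) = 9; 100 mod 4 = 0.
a = 196: τ(196) = 9; 196 mod 4 = 0.
a = 225: τ(225) = 9; 225 mod 4 = 1.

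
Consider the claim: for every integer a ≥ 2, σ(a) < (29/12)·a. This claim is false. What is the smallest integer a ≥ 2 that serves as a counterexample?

a = 24

We need the least integer a ≥ 2 for which the claim fails.
For a = 2, 3, 4, 5, …, 21, 22, 23 the conclusion holds.
a = 24: σ(24) = 60; 60 ≥ 58.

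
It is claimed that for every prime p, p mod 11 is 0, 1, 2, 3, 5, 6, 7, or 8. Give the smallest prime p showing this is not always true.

We need the least prime p for which the claim fails.
For p = 2, 3, 5, 7, 11, 13, 17, 19, 23, 29 the conclusion holds.
p = 31: 31 mod 11 = 9 — not in {0, 1, 2, 3, 5, 6, 7, 8}.

p = 31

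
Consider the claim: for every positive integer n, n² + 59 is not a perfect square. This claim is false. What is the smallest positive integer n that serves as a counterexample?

Check each positive integer n in order until n² + 59 is a perfect square.
For n = 1, 2, 3, 4, …, 26, 27, 28 the conclusion holds.
n = 29: 29² + 59 = 900 = 30², a perfect square.

n = 29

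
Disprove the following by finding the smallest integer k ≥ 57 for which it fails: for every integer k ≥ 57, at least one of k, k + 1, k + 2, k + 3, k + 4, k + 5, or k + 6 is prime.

k = 90

For k = 57, 58, 59, 60, …, 87, 88, 89 the conclusion holds.
k = 90: 90 = 2 × 45; 91 = 7 × 13; 92 = 2 × 46; 93 = 3 × 31; 94 = 2 × 47; 95 = 5 × 19; 96 = 2 × 48 — all composite.
Thus k = 90 disproves the claim, and no smaller k works.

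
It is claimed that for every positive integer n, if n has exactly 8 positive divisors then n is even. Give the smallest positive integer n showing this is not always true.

n = 105

A counterexample is any positive integer n such that n has exactly 8 positive divisors but n is odd; we check each in order.
For n = 24, 30, 40, 42, …, 88, 102, 104 the conclusion holds.
n = 105: divisors of 105: 1, 3, 5, 7, 15, 21, 35, 105; 105 is odd.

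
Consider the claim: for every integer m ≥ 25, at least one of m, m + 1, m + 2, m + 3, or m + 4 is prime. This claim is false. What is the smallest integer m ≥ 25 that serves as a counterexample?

m = 32

Check each integer m ≥ 25 in order until m, m + 1, m + 2, m + 3, m + 4 are all composite.
m = 25: 29 is prime.
m = 26: 29 is prime.
m = 27: 29 is prime.
m = 28: 29 is prime.
m = 29: 29 is prime.
m = 30: 31 is prime.
m = 31: 31 is prime.
m = 32: 32 = 2 × 16; 33 = 3 × 11; 34 = 2 × 17; 35 = 5 × 7; 36 = 2 × 18 — all composite.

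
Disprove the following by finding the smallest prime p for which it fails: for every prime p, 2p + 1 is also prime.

A counterexample is any prime p such that 2p + 1 is not prime; we check each in order.
For p = 2, 3, 5 the conclusion holds.
p = 7: 2p + 1 = 15 = 3 × 5, not prime.

p = 7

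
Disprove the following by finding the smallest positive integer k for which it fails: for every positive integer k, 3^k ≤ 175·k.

A counterexample is any positive integer k such that 3^k > 175·k; we check each in order.
k = 1: 3^k = 3 and 175·k = 175, so 3 ≤ 175.
k = 2: 3^k = 9 and 175·k = 350, so 9 ≤ 350.
k = 3: 3^k = 27 and 175·k = 525, so 27 ≤ 525.
k = 4: 3^k = 81 and 175·k = 700, so 81 ≤ 700.
k = 5: 3^k = 243 and 175·k = 875, so 243 ≤ 875.
k = 6: 3^k = 729 and 175·k = 1050, so 729 ≤ 1050.
k = 7: 3^k = 2187 and 175·k = 1225, so 2187 > 1225.

k = 7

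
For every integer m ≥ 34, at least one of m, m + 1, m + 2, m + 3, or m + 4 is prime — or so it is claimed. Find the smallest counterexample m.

We need the least integer m ≥ 34 for which m, m + 1, m + 2, m + 3, m + 4 are all composite.
For m = 34, 35, 36, 37, …, 45, 46, 47 the conclusion holds.
m = 48: 48 = 2 × 24; 49 = 7 × 7; 50 = 2 × 25; 51 = 3 × 17; 52 = 2 × 26 — all composite.

m = 48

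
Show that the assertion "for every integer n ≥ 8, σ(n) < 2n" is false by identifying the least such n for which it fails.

n = 12

For n = 8, 9, 10, 11 the conclusion holds.
n = 12: σ(12) = 28; 28 ≥ 24.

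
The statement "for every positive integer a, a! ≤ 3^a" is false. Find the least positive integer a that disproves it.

a = 7

Check each positive integer a in order until a! > 3^a.
For a = 1, 2, 3, 4, 5, 6 the conclusion holds.
a = 7: a! = 5040 and 3^a = 2187, so 5040 > 2187.
Hence a = 7 is a counterexample.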